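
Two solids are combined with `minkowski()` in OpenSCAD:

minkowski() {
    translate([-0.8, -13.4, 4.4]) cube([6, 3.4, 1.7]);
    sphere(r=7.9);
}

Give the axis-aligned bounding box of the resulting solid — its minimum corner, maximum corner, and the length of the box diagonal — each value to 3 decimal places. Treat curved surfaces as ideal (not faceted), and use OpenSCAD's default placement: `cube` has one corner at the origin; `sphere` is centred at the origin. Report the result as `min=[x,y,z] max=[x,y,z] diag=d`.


A = translate([-0.8, -13.4, 4.4]) cube([6, 3.4, 1.7]) → bbox [-0.8,-13.4,4.4] .. [5.2,-10,6.1]
B = sphere(r=7.9) → bbox [-7.9,-7.9,-7.9] .. [7.9,7.9,7.9]
lo = A.lo+B.lo = [-0.8-7.9, -13.4-7.9, 4.4-7.9] = [-8.700,-21.300,-3.500]
hi = A.hi+B.hi = [5.2+7.9, -10+7.9, 6.1+7.9] = [13.100,-2.100,14.000]
diag = √(21.8²+19.2²+17.5²) = √1150.13 = 33.914

min=[-8.700,-21.300,-3.500] max=[13.100,-2.100,14.000] diag=33.914


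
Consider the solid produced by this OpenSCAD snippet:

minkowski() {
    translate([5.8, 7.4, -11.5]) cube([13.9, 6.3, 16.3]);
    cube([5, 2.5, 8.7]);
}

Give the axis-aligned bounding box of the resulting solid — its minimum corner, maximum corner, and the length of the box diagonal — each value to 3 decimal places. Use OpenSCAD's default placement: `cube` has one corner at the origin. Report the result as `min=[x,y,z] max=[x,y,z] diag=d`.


A = translate([5.8, 7.4, -11.5]) cube([13.9, 6.3, 16.3]) → bbox [5.8,7.4,-11.5] .. [19.7,13.7,4.8]
B = cube([5, 2.5, 8.7]) → bbox [0,0,0] .. [5,2.5,8.7]
lo = A.lo+B.lo = [5.8+0, 7.4+0, -11.5+0] = [5.800,7.400,-11.500]
hi = A.hi+B.hi = [19.7+5, 13.7+2.5, 4.8+8.7] = [24.700,16.200,13.500]
diag = √(18.9²+8.8²+25²) = √1059.65 = 32.552

min=[5.800,7.400,-11.500] max=[24.700,16.200,13.500] diag=32.552


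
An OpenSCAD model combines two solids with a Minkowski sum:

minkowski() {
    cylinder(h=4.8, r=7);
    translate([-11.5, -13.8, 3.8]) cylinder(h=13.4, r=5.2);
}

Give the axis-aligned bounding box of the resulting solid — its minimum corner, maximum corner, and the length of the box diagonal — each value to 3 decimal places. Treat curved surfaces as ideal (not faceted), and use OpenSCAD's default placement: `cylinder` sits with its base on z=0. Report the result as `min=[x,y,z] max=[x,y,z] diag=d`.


A = translate([-11.5, -13.8, 3.8]) cylinder(h=13.4, r=5.2) → bbox [-16.7,-19,3.8] .. [-6.3,-8.6,17.2]
B = cylinder(h=4.8, r=7) → bbox [-7,-7,0] .. [7,7,4.8]
lo = A.lo+B.lo = [-16.7-7, -19-7, 3.8+0] = [-23.700,-26.000,3.800]
hi = A.hi+B.hi = [-6.3+7, -8.6+7, 17.2+4.8] = [0.700,-1.600,22.000]
diag = √(24.4²+24.4²+18.2²) = √1521.96 = 39.012

min=[-23.700,-26.000,3.800] max=[0.700,-1.600,22.000] diag=39.012


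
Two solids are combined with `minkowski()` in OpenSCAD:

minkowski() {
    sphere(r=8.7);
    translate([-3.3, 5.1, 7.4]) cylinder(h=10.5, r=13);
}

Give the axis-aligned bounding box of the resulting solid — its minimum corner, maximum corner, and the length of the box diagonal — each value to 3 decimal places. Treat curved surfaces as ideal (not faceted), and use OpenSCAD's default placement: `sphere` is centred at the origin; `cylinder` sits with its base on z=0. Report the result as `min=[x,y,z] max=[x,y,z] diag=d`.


min=[-25.000,-16.600,-1.300] max=[18.400,26.800,26.600] diag=67.421

A = translate([-3.3, 5.1, 7.4]) cylinder(h=10.5, r=13) → bbox [-16.3,-7.9,7.4] .. [9.7,18.1,17.9]
B = sphere(r=8.7) → bbox [-8.7,-8.7,-8.7] .. [8.7,8.7,8.7]
lo = A.lo+B.lo = [-16.3-8.7, -7.9-8.7, 7.4-8.7] = [-25.000,-16.600,-1.300]
hi = A.hi+B.hi = [9.7+8.7, 18.1+8.7, 17.9+8.7] = [18.400,26.800,26.600]
diag = √(43.4²+43.4²+27.9²) = √4545.53 = 67.421


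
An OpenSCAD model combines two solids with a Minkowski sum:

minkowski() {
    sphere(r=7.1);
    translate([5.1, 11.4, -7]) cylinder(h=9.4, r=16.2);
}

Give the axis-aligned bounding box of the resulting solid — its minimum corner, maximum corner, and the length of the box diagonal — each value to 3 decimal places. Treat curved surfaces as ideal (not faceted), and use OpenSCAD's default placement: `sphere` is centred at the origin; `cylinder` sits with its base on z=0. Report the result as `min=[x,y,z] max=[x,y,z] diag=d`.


A = translate([5.1, 11.4, -7]) cylinder(h=9.4, r=16.2) → bbox [-11.1,-4.8,-7] .. [21.3,27.6,2.4]
B = sphere(r=7.1) → bbox [-7.1,-7.1,-7.1] .. [7.1,7.1,7.1]
lo = A.lo+B.lo = [-11.1-7.1, -4.8-7.1, -7-7.1] = [-18.200,-11.900,-14.100]
hi = A.hi+B.hi = [21.3+7.1, 27.6+7.1, 2.4+7.1] = [28.400,34.700,9.500]
diag = √(46.6²+46.6²+23.6²) = √4900.08 = 70.001

min=[-18.200,-11.900,-14.100] max=[28.400,34.700,9.500] diag=70.001


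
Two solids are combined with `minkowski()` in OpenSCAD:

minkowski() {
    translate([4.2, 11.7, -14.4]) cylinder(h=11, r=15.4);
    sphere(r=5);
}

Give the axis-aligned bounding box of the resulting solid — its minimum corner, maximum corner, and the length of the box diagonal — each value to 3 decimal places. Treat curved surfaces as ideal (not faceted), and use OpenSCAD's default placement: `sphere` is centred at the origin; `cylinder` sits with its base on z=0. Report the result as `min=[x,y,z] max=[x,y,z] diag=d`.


A = translate([4.2, 11.7, -14.4]) cylinder(h=11, r=15.4) → bbox [-11.2,-3.7,-14.4] .. [19.6,27.1,-3.4]
B = sphere(r=5) → bbox [-5,-5,-5] .. [5,5,5]
lo = A.lo+B.lo = [-11.2-5, -3.7-5, -14.4-5] = [-16.200,-8.700,-19.400]
hi = A.hi+B.hi = [19.6+5, 27.1+5, -3.4+5] = [24.600,32.100,1.600]
diag = √(40.8²+40.8²+21²) = √3770.28 = 61.403

min=[-16.200,-8.700,-19.400] max=[24.600,32.100,1.600] diag=61.403


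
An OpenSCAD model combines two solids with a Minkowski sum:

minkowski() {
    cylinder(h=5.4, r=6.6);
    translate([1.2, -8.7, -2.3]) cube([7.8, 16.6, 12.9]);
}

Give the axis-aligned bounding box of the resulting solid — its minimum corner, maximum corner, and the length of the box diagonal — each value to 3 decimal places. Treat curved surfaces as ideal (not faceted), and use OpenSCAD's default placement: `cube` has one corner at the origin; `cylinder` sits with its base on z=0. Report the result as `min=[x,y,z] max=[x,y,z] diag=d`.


A = translate([1.2, -8.7, -2.3]) cube([7.8, 16.6, 12.9]) → bbox [1.2,-8.7,-2.3] .. [9,7.9,10.6]
B = cylinder(h=5.4, r=6.6) → bbox [-6.6,-6.6,0] .. [6.6,6.6,5.4]
lo = A.lo+B.lo = [1.2-6.6, -8.7-6.6, -2.3+0] = [-5.400,-15.300,-2.300]
hi = A.hi+B.hi = [9+6.6, 7.9+6.6, 10.6+5.4] = [15.600,14.500,16.000]
diag = √(21²+29.8²+18.3²) = √1663.93 = 40.791

min=[-5.400,-15.300,-2.300] max=[15.600,14.500,16.000] diag=40.791


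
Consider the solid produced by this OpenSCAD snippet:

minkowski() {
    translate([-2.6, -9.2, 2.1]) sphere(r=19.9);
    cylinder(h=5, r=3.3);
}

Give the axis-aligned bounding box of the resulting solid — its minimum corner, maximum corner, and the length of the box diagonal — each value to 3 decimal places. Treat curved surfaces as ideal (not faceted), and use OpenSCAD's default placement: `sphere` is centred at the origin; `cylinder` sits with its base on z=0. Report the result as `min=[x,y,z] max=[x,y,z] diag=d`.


min=[-25.800,-32.400,-17.800] max=[20.600,14.000,27.000] diag=79.454

A = translate([-2.6, -9.2, 2.1]) sphere(r=19.9) → bbox [-22.5,-29.1,-17.8] .. [17.3,10.7,22]
B = cylinder(h=5, r=3.3) → bbox [-3.3,-3.3,0] .. [3.3,3.3,5]
lo = A.lo+B.lo = [-22.5-3.3, -29.1-3.3, -17.8+0] = [-25.800,-32.400,-17.800]
hi = A.hi+B.hi = [17.3+3.3, 10.7+3.3, 22+5] = [20.600,14.000,27.000]
diag = √(46.4²+46.4²+44.8²) = √6312.96 = 79.454


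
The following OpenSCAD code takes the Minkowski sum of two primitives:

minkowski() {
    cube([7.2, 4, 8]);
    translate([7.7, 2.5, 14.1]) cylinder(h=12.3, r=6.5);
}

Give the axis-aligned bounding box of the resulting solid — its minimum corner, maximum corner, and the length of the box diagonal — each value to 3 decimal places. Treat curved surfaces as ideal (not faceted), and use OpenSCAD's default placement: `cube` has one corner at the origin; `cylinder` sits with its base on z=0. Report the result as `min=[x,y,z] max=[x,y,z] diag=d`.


A = translate([7.7, 2.5, 14.1]) cylinder(h=12.3, r=6.5) → bbox [1.2,-4,14.1] .. [14.2,9,26.4]
B = cube([7.2, 4, 8]) → bbox [0,0,0] .. [7.2,4,8]
lo = A.lo+B.lo = [1.2+0, -4+0, 14.1+0] = [1.200,-4.000,14.100]
hi = A.hi+B.hi = [14.2+7.2, 9+4, 26.4+8] = [21.400,13.000,34.400]
diag = √(20.2²+17²+20.3²) = √1109.13 = 33.304

min=[1.200,-4.000,14.100] max=[21.400,13.000,34.400] diag=33.304


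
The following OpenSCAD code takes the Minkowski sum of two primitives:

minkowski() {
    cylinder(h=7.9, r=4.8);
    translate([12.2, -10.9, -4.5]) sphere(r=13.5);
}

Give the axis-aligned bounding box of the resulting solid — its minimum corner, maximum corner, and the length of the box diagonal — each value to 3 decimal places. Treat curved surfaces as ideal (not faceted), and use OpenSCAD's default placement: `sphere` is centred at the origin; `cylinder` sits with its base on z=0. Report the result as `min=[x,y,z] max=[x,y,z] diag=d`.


A = translate([12.2, -10.9, -4.5]) sphere(r=13.5) → bbox [-1.3,-24.4,-18] .. [25.7,2.6,9]
B = cylinder(h=7.9, r=4.8) → bbox [-4.8,-4.8,0] .. [4.8,4.8,7.9]
lo = A.lo+B.lo = [-1.3-4.8, -24.4-4.8, -18+0] = [-6.100,-29.200,-18.000]
hi = A.hi+B.hi = [25.7+4.8, 2.6+4.8, 9+7.9] = [30.500,7.400,16.900]
diag = √(36.6²+36.6²+34.9²) = √3897.13 = 62.427

min=[-6.100,-29.200,-18.000] max=[30.500,7.400,16.900] diag=62.427


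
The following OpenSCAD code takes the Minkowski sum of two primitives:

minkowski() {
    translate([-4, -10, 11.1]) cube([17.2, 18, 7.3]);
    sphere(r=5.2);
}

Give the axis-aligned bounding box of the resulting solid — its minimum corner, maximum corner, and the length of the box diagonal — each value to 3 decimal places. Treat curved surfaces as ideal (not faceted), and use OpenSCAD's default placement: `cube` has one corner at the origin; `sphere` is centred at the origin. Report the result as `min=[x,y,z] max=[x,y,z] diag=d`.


A = translate([-4, -10, 11.1]) cube([17.2, 18, 7.3]) → bbox [-4,-10,11.1] .. [13.2,8,18.4]
B = sphere(r=5.2) → bbox [-5.2,-5.2,-5.2] .. [5.2,5.2,5.2]
lo = A.lo+B.lo = [-4-5.2, -10-5.2, 11.1-5.2] = [-9.200,-15.200,5.900]
hi = A.hi+B.hi = [13.2+5.2, 8+5.2, 18.4+5.2] = [18.400,13.200,23.600]
diag = √(27.6²+28.4²+17.7²) = √1881.61 = 43.378

min=[-9.200,-15.200,5.900] max=[18.400,13.200,23.600] diag=43.378


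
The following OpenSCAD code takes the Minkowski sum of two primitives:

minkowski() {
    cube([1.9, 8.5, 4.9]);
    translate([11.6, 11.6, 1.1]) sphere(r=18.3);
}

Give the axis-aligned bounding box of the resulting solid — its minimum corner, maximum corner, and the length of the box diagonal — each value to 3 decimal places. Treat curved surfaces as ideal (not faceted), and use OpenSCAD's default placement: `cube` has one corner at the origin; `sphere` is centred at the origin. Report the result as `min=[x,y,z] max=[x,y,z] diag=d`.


A = translate([11.6, 11.6, 1.1]) sphere(r=18.3) → bbox [-6.7,-6.7,-17.2] .. [29.9,29.9,19.4]
B = cube([1.9, 8.5, 4.9]) → bbox [0,0,0] .. [1.9,8.5,4.9]
lo = A.lo+B.lo = [-6.7+0, -6.7+0, -17.2+0] = [-6.700,-6.700,-17.200]
hi = A.hi+B.hi = [29.9+1.9, 29.9+8.5, 19.4+4.9] = [31.800,38.400,24.300]
diag = √(38.5²+45.1²+41.5²) = √5238.51 = 72.378

min=[-6.700,-6.700,-17.200] max=[31.800,38.400,24.300] diag=72.378


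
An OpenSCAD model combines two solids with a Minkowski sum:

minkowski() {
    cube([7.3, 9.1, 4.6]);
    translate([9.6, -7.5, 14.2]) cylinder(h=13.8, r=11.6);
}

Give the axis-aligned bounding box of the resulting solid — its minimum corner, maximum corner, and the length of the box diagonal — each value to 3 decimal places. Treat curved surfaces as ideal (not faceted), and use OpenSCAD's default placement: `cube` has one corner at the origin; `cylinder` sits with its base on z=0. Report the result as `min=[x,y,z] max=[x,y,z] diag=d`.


A = translate([9.6, -7.5, 14.2]) cylinder(h=13.8, r=11.6) → bbox [-2,-19.1,14.2] .. [21.2,4.1,28]
B = cube([7.3, 9.1, 4.6]) → bbox [0,0,0] .. [7.3,9.1,4.6]
lo = A.lo+B.lo = [-2+0, -19.1+0, 14.2+0] = [-2.000,-19.100,14.200]
hi = A.hi+B.hi = [21.2+7.3, 4.1+9.1, 28+4.6] = [28.500,13.200,32.600]
diag = √(30.5²+32.3²+18.4²) = √2312.1 = 48.084

min=[-2.000,-19.100,14.200] max=[28.500,13.200,32.600] diag=48.084


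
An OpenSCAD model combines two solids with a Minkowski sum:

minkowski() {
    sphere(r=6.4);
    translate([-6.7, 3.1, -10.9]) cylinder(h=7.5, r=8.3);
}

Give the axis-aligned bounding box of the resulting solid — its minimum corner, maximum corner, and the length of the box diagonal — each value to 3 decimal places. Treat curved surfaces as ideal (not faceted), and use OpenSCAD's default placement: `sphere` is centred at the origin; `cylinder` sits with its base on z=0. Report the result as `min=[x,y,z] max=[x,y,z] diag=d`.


A = translate([-6.7, 3.1, -10.9]) cylinder(h=7.5, r=8.3) → bbox [-15,-5.2,-10.9] .. [1.6,11.4,-3.4]
B = sphere(r=6.4) → bbox [-6.4,-6.4,-6.4] .. [6.4,6.4,6.4]
lo = A.lo+B.lo = [-15-6.4, -5.2-6.4, -10.9-6.4] = [-21.400,-11.600,-17.300]
hi = A.hi+B.hi = [1.6+6.4, 11.4+6.4, -3.4+6.4] = [8.000,17.800,3.000]
diag = √(29.4²+29.4²+20.3²) = √2140.81 = 46.269

min=[-21.400,-11.600,-17.300] max=[8.000,17.800,3.000] diag=46.269


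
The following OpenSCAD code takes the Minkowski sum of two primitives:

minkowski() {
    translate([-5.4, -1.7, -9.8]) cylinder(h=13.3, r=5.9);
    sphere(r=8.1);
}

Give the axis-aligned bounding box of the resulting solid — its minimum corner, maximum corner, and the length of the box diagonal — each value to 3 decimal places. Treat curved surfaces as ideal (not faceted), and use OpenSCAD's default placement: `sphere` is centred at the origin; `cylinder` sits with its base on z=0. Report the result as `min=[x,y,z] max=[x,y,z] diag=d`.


A = translate([-5.4, -1.7, -9.8]) cylinder(h=13.3, r=5.9) → bbox [-11.3,-7.6,-9.8] .. [0.5,4.2,3.5]
B = sphere(r=8.1) → bbox [-8.1,-8.1,-8.1] .. [8.1,8.1,8.1]
lo = A.lo+B.lo = [-11.3-8.1, -7.6-8.1, -9.8-8.1] = [-19.400,-15.700,-17.900]
hi = A.hi+B.hi = [0.5+8.1, 4.2+8.1, 3.5+8.1] = [8.600,12.300,11.600]
diag = √(28²+28²+29.5²) = √2438.25 = 49.379

min=[-19.400,-15.700,-17.900] max=[8.600,12.300,11.600] diag=49.379


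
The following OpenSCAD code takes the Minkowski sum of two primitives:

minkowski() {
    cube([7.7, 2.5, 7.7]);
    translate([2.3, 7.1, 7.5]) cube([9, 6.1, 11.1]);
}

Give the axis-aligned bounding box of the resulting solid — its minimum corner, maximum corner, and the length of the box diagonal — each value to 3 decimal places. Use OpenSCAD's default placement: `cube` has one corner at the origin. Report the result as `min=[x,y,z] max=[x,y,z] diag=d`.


min=[2.300,7.100,7.500] max=[19.000,15.700,26.300] diag=26.576

A = translate([2.3, 7.1, 7.5]) cube([9, 6.1, 11.1]) → bbox [2.3,7.1,7.5] .. [11.3,13.2,18.6]
B = cube([7.7, 2.5, 7.7]) → bbox [0,0,0] .. [7.7,2.5,7.7]
lo = A.lo+B.lo = [2.3+0, 7.1+0, 7.5+0] = [2.300,7.100,7.500]
hi = A.hi+B.hi = [11.3+7.7, 13.2+2.5, 18.6+7.7] = [19.000,15.700,26.300]
diag = √(16.7²+8.6²+18.8²) = √706.29 = 26.576


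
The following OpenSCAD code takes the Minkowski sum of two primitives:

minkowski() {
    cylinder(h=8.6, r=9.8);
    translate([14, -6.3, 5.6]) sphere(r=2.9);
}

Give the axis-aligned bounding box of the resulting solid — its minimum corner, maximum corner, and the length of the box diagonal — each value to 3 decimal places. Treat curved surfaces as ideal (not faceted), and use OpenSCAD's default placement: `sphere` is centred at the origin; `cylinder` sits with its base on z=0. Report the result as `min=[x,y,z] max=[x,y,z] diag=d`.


A = translate([14, -6.3, 5.6]) sphere(r=2.9) → bbox [11.1,-9.2,2.7] .. [16.9,-3.4,8.5]
B = cylinder(h=8.6, r=9.8) → bbox [-9.8,-9.8,0] .. [9.8,9.8,8.6]
lo = A.lo+B.lo = [11.1-9.8, -9.2-9.8, 2.7+0] = [1.300,-19.000,2.700]
hi = A.hi+B.hi = [16.9+9.8, -3.4+9.8, 8.5+8.6] = [26.700,6.400,17.100]
diag = √(25.4²+25.4²+14.4²) = √1497.68 = 38.700

min=[1.300,-19.000,2.700] max=[26.700,6.400,17.100] diag=38.700


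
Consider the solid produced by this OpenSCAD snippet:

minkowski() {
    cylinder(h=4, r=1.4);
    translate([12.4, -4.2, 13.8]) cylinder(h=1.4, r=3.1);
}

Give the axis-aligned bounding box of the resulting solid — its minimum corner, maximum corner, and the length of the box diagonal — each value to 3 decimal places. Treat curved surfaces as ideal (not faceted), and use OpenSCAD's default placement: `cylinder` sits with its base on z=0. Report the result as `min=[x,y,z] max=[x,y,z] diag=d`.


A = translate([12.4, -4.2, 13.8]) cylinder(h=1.4, r=3.1) → bbox [9.3,-7.3,13.8] .. [15.5,-1.1,15.2]
B = cylinder(h=4, r=1.4) → bbox [-1.4,-1.4,0] .. [1.4,1.4,4]
lo = A.lo+B.lo = [9.3-1.4, -7.3-1.4, 13.8+0] = [7.900,-8.700,13.800]
hi = A.hi+B.hi = [15.5+1.4, -1.1+1.4, 15.2+4] = [16.900,0.300,19.200]
diag = √(9²+9²+5.4²) = √191.16 = 13.826

min=[7.900,-8.700,13.800] max=[16.900,0.300,19.200] diag=13.826


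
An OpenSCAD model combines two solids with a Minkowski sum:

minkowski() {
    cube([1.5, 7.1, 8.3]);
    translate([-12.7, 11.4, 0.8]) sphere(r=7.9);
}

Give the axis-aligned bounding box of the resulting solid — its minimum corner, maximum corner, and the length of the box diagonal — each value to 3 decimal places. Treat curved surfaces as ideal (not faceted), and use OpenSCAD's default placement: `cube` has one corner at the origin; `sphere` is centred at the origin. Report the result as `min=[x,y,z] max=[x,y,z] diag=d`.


A = translate([-12.7, 11.4, 0.8]) sphere(r=7.9) → bbox [-20.6,3.5,-7.1] .. [-4.8,19.3,8.7]
B = cube([1.5, 7.1, 8.3]) → bbox [0,0,0] .. [1.5,7.1,8.3]
lo = A.lo+B.lo = [-20.6+0, 3.5+0, -7.1+0] = [-20.600,3.500,-7.100]
hi = A.hi+B.hi = [-4.8+1.5, 19.3+7.1, 8.7+8.3] = [-3.300,26.400,17.000]
diag = √(17.3²+22.9²+24.1²) = √1404.51 = 37.477

min=[-20.600,3.500,-7.100] max=[-3.300,26.400,17.000] diag=37.477


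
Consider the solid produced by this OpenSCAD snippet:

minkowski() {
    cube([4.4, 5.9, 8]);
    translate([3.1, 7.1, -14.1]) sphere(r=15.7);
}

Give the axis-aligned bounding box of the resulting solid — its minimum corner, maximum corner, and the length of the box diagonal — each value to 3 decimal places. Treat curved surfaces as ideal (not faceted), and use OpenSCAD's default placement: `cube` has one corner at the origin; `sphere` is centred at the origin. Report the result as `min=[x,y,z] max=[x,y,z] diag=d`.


min=[-12.600,-8.600,-29.800] max=[23.200,28.700,9.600] diag=65.002

A = translate([3.1, 7.1, -14.1]) sphere(r=15.7) → bbox [-12.6,-8.6,-29.8] .. [18.8,22.8,1.6]
B = cube([4.4, 5.9, 8]) → bbox [0,0,0] .. [4.4,5.9,8]
lo = A.lo+B.lo = [-12.6+0, -8.6+0, -29.8+0] = [-12.600,-8.600,-29.800]
hi = A.hi+B.hi = [18.8+4.4, 22.8+5.9, 1.6+8] = [23.200,28.700,9.600]
diag = √(35.8²+37.3²+39.4²) = √4225.29 = 65.002


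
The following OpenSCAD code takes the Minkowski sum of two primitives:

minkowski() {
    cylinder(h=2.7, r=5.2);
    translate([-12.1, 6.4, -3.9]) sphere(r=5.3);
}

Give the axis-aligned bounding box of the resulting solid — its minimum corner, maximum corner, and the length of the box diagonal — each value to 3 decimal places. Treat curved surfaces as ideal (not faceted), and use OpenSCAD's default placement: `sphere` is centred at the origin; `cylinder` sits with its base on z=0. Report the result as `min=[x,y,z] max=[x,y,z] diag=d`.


min=[-22.600,-4.100,-9.200] max=[-1.600,16.900,4.100] diag=32.541

A = translate([-12.1, 6.4, -3.9]) sphere(r=5.3) → bbox [-17.4,1.1,-9.2] .. [-6.8,11.7,1.4]
B = cylinder(h=2.7, r=5.2) → bbox [-5.2,-5.2,0] .. [5.2,5.2,2.7]
lo = A.lo+B.lo = [-17.4-5.2, 1.1-5.2, -9.2+0] = [-22.600,-4.100,-9.200]
hi = A.hi+B.hi = [-6.8+5.2, 11.7+5.2, 1.4+2.7] = [-1.600,16.900,4.100]
diag = √(21²+21²+13.3²) = √1058.89 = 32.541


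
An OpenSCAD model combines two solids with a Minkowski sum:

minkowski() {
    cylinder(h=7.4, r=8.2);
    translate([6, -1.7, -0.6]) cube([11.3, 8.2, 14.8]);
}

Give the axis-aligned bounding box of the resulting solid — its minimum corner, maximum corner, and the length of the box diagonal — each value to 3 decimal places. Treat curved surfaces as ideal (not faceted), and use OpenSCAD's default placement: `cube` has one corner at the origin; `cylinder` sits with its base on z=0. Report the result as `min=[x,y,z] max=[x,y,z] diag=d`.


A = translate([6, -1.7, -0.6]) cube([11.3, 8.2, 14.8]) → bbox [6,-1.7,-0.6] .. [17.3,6.5,14.2]
B = cylinder(h=7.4, r=8.2) → bbox [-8.2,-8.2,0] .. [8.2,8.2,7.4]
lo = A.lo+B.lo = [6-8.2, -1.7-8.2, -0.6+0] = [-2.200,-9.900,-0.600]
hi = A.hi+B.hi = [17.3+8.2, 6.5+8.2, 14.2+7.4] = [25.500,14.700,21.600]
diag = √(27.7²+24.6²+22.2²) = √1865.29 = 43.189

min=[-2.200,-9.900,-0.600] max=[25.500,14.700,21.600] diag=43.189


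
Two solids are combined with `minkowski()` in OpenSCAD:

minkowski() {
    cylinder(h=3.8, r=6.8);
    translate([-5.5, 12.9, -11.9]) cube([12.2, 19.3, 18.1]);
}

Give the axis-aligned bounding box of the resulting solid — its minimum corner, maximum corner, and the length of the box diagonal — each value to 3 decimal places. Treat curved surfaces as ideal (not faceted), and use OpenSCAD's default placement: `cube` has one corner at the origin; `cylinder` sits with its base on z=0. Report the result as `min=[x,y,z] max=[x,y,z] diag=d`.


A = translate([-5.5, 12.9, -11.9]) cube([12.2, 19.3, 18.1]) → bbox [-5.5,12.9,-11.9] .. [6.7,32.2,6.2]
B = cylinder(h=3.8, r=6.8) → bbox [-6.8,-6.8,0] .. [6.8,6.8,3.8]
lo = A.lo+B.lo = [-5.5-6.8, 12.9-6.8, -11.9+0] = [-12.300,6.100,-11.900]
hi = A.hi+B.hi = [6.7+6.8, 32.2+6.8, 6.2+3.8] = [13.500,39.000,10.000]
diag = √(25.8²+32.9²+21.9²) = √2227.66 = 47.198

min=[-12.300,6.100,-11.900] max=[13.500,39.000,10.000] diag=47.198


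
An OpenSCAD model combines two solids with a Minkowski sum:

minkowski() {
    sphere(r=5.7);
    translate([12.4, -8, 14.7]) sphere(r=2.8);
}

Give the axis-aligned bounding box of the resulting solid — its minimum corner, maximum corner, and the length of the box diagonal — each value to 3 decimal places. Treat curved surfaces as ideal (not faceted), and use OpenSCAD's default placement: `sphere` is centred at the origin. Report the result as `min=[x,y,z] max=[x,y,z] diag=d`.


min=[3.900,-16.500,6.200] max=[20.900,0.500,23.200] diag=29.445

A = translate([12.4, -8, 14.7]) sphere(r=2.8) → bbox [9.6,-10.8,11.9] .. [15.2,-5.2,17.5]
B = sphere(r=5.7) → bbox [-5.7,-5.7,-5.7] .. [5.7,5.7,5.7]
lo = A.lo+B.lo = [9.6-5.7, -10.8-5.7, 11.9-5.7] = [3.900,-16.500,6.200]
hi = A.hi+B.hi = [15.2+5.7, -5.2+5.7, 17.5+5.7] = [20.900,0.500,23.200]
diag = √(17²+17²+17²) = √867 = 29.445


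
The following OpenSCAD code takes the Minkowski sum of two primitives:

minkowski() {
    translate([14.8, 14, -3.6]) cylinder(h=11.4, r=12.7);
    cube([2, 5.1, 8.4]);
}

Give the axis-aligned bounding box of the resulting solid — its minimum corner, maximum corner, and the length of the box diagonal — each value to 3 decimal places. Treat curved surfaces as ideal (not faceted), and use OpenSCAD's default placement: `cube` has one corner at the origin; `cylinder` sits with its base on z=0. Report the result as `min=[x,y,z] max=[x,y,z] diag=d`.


min=[2.100,1.300,-3.600] max=[29.500,31.800,16.200] diag=45.531

A = translate([14.8, 14, -3.6]) cylinder(h=11.4, r=12.7) → bbox [2.1,1.3,-3.6] .. [27.5,26.7,7.8]
B = cube([2, 5.1, 8.4]) → bbox [0,0,0] .. [2,5.1,8.4]
lo = A.lo+B.lo = [2.1+0, 1.3+0, -3.6+0] = [2.100,1.300,-3.600]
hi = A.hi+B.hi = [27.5+2, 26.7+5.1, 7.8+8.4] = [29.500,31.800,16.200]
diag = √(27.4²+30.5²+19.8²) = √2073.05 = 45.531


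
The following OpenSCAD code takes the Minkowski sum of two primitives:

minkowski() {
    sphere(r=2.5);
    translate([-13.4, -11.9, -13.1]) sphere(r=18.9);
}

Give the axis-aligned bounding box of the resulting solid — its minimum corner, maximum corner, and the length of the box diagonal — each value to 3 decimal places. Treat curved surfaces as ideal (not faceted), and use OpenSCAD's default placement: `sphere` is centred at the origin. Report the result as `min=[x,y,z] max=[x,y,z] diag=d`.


min=[-34.800,-33.300,-34.500] max=[8.000,9.500,8.300] diag=74.132

A = translate([-13.4, -11.9, -13.1]) sphere(r=18.9) → bbox [-32.3,-30.8,-32] .. [5.5,7,5.8]
B = sphere(r=2.5) → bbox [-2.5,-2.5,-2.5] .. [2.5,2.5,2.5]
lo = A.lo+B.lo = [-32.3-2.5, -30.8-2.5, -32-2.5] = [-34.800,-33.300,-34.500]
hi = A.hi+B.hi = [5.5+2.5, 7+2.5, 5.8+2.5] = [8.000,9.500,8.300]
diag = √(42.8²+42.8²+42.8²) = √5495.52 = 74.132


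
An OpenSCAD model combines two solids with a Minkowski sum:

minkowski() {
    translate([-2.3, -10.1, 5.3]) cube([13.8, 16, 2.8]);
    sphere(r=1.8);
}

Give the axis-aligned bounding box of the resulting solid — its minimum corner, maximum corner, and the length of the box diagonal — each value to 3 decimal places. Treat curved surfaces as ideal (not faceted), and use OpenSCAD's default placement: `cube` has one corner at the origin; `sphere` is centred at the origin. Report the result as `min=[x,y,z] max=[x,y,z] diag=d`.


A = translate([-2.3, -10.1, 5.3]) cube([13.8, 16, 2.8]) → bbox [-2.3,-10.1,5.3] .. [11.5,5.9,8.1]
B = sphere(r=1.8) → bbox [-1.8,-1.8,-1.8] .. [1.8,1.8,1.8]
lo = A.lo+B.lo = [-2.3-1.8, -10.1-1.8, 5.3-1.8] = [-4.100,-11.900,3.500]
hi = A.hi+B.hi = [11.5+1.8, 5.9+1.8, 8.1+1.8] = [13.300,7.700,9.900]
diag = √(17.4²+19.6²+6.4²) = √727.88 = 26.979

min=[-4.100,-11.900,3.500] max=[13.300,7.700,9.900] diag=26.979


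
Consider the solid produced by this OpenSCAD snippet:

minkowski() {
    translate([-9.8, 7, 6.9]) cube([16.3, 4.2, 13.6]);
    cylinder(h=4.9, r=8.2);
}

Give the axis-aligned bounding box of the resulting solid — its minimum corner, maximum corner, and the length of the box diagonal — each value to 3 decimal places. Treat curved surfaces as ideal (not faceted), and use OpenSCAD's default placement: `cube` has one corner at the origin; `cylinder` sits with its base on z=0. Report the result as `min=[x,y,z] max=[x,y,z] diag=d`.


A = translate([-9.8, 7, 6.9]) cube([16.3, 4.2, 13.6]) → bbox [-9.8,7,6.9] .. [6.5,11.2,20.5]
B = cylinder(h=4.9, r=8.2) → bbox [-8.2,-8.2,0] .. [8.2,8.2,4.9]
lo = A.lo+B.lo = [-9.8-8.2, 7-8.2, 6.9+0] = [-18.000,-1.200,6.900]
hi = A.hi+B.hi = [6.5+8.2, 11.2+8.2, 20.5+4.9] = [14.700,19.400,25.400]
diag = √(32.7²+20.6²+18.5²) = √1835.9 = 42.847

min=[-18.000,-1.200,6.900] max=[14.700,19.400,25.400] diag=42.847


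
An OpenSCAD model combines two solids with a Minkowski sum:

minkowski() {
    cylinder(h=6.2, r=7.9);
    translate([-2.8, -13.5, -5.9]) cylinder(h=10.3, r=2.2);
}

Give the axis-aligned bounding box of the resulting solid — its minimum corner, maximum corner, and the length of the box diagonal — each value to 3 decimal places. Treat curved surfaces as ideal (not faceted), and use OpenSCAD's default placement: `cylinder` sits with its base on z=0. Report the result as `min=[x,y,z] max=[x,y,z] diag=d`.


A = translate([-2.8, -13.5, -5.9]) cylinder(h=10.3, r=2.2) → bbox [-5,-15.7,-5.9] .. [-0.6,-11.3,4.4]
B = cylinder(h=6.2, r=7.9) → bbox [-7.9,-7.9,0] .. [7.9,7.9,6.2]
lo = A.lo+B.lo = [-5-7.9, -15.7-7.9, -5.9+0] = [-12.900,-23.600,-5.900]
hi = A.hi+B.hi = [-0.6+7.9, -11.3+7.9, 4.4+6.2] = [7.300,-3.400,10.600]
diag = √(20.2²+20.2²+16.5²) = √1088.33 = 32.990

min=[-12.900,-23.600,-5.900] max=[7.300,-3.400,10.600] diag=32.990


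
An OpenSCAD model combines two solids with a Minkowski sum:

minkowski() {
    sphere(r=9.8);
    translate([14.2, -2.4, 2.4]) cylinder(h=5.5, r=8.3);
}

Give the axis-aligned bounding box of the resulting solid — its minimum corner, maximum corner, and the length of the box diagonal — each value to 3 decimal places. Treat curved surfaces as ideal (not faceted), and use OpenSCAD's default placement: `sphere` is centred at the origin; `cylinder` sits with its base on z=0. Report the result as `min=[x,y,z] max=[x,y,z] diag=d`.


A = translate([14.2, -2.4, 2.4]) cylinder(h=5.5, r=8.3) → bbox [5.9,-10.7,2.4] .. [22.5,5.9,7.9]
B = sphere(r=9.8) → bbox [-9.8,-9.8,-9.8] .. [9.8,9.8,9.8]
lo = A.lo+B.lo = [5.9-9.8, -10.7-9.8, 2.4-9.8] = [-3.900,-20.500,-7.400]
hi = A.hi+B.hi = [22.5+9.8, 5.9+9.8, 7.9+9.8] = [32.300,15.700,17.700]
diag = √(36.2²+36.2²+25.1²) = √3250.89 = 57.017

min=[-3.900,-20.500,-7.400] max=[32.300,15.700,17.700] diag=57.017


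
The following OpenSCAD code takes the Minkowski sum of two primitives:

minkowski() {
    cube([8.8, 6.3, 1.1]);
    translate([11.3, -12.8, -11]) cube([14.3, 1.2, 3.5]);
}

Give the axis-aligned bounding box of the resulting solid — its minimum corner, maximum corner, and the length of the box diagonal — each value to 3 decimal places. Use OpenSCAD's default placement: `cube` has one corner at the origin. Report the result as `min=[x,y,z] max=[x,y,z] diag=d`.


A = translate([11.3, -12.8, -11]) cube([14.3, 1.2, 3.5]) → bbox [11.3,-12.8,-11] .. [25.6,-11.6,-7.5]
B = cube([8.8, 6.3, 1.1]) → bbox [0,0,0] .. [8.8,6.3,1.1]
lo = A.lo+B.lo = [11.3+0, -12.8+0, -11+0] = [11.300,-12.800,-11.000]
hi = A.hi+B.hi = [25.6+8.8, -11.6+6.3, -7.5+1.1] = [34.400,-5.300,-6.400]
diag = √(23.1²+7.5²+4.6²) = √611.02 = 24.719

min=[11.300,-12.800,-11.000] max=[34.400,-5.300,-6.400] diag=24.719


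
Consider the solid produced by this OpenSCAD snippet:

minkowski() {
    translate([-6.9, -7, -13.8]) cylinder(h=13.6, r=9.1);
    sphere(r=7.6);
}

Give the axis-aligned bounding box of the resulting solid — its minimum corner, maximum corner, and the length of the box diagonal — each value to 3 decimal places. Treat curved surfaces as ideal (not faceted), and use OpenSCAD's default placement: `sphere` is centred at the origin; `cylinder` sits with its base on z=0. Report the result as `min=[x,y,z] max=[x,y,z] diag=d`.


min=[-23.600,-23.700,-21.400] max=[9.800,9.700,7.400] diag=55.322

A = translate([-6.9, -7, -13.8]) cylinder(h=13.6, r=9.1) → bbox [-16,-16.1,-13.8] .. [2.2,2.1,-0.2]
B = sphere(r=7.6) → bbox [-7.6,-7.6,-7.6] .. [7.6,7.6,7.6]
lo = A.lo+B.lo = [-16-7.6, -16.1-7.6, -13.8-7.6] = [-23.600,-23.700,-21.400]
hi = A.hi+B.hi = [2.2+7.6, 2.1+7.6, -0.2+7.6] = [9.800,9.700,7.400]
diag = √(33.4²+33.4²+28.8²) = √3060.56 = 55.322


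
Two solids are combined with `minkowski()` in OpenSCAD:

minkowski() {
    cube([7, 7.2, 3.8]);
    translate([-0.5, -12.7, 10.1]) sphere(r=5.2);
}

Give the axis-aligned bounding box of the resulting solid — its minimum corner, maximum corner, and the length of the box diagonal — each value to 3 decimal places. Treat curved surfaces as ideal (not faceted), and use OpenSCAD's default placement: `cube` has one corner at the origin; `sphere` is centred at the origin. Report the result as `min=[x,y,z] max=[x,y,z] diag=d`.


min=[-5.700,-17.900,4.900] max=[11.700,-0.300,19.100] diag=28.533

A = translate([-0.5, -12.7, 10.1]) sphere(r=5.2) → bbox [-5.7,-17.9,4.9] .. [4.7,-7.5,15.3]
B = cube([7, 7.2, 3.8]) → bbox [0,0,0] .. [7,7.2,3.8]
lo = A.lo+B.lo = [-5.7+0, -17.9+0, 4.9+0] = [-5.700,-17.900,4.900]
hi = A.hi+B.hi = [4.7+7, -7.5+7.2, 15.3+3.8] = [11.700,-0.300,19.100]
diag = √(17.4²+17.6²+14.2²) = √814.16 = 28.533


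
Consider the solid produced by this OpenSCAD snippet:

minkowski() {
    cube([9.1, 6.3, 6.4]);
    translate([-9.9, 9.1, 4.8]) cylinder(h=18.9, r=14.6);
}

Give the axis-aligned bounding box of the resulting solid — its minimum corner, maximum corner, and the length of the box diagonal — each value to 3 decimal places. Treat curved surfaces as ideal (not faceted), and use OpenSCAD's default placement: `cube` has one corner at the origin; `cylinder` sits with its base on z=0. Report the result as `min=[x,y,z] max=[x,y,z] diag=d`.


A = translate([-9.9, 9.1, 4.8]) cylinder(h=18.9, r=14.6) → bbox [-24.5,-5.5,4.8] .. [4.7,23.7,23.7]
B = cube([9.1, 6.3, 6.4]) → bbox [0,0,0] .. [9.1,6.3,6.4]
lo = A.lo+B.lo = [-24.5+0, -5.5+0, 4.8+0] = [-24.500,-5.500,4.800]
hi = A.hi+B.hi = [4.7+9.1, 23.7+6.3, 23.7+6.4] = [13.800,30.000,30.100]
diag = √(38.3²+35.5²+25.3²) = √3367.23 = 58.028

min=[-24.500,-5.500,4.800] max=[13.800,30.000,30.100] diag=58.028


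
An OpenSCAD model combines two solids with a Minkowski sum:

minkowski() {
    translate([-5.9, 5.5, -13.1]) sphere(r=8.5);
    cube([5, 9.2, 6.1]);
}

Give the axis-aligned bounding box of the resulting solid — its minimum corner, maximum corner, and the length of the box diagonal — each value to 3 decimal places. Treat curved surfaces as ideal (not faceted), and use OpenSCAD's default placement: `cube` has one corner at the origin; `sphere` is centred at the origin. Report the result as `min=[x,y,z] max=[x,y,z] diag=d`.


min=[-14.400,-3.000,-21.600] max=[7.600,23.200,1.500] diag=41.280

A = translate([-5.9, 5.5, -13.1]) sphere(r=8.5) → bbox [-14.4,-3,-21.6] .. [2.6,14,-4.6]
B = cube([5, 9.2, 6.1]) → bbox [0,0,0] .. [5,9.2,6.1]
lo = A.lo+B.lo = [-14.4+0, -3+0, -21.6+0] = [-14.400,-3.000,-21.600]
hi = A.hi+B.hi = [2.6+5, 14+9.2, -4.6+6.1] = [7.600,23.200,1.500]
diag = √(22²+26.2²+23.1²) = √1704.05 = 41.280


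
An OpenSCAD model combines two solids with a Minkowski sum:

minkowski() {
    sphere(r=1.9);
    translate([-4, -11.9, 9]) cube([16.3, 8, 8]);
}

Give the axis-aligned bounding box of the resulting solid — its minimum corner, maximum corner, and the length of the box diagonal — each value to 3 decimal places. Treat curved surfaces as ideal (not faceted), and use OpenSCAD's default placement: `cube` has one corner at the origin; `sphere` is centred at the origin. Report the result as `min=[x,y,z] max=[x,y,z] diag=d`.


min=[-5.900,-13.800,7.100] max=[14.200,-2.000,18.900] diag=26.125

A = translate([-4, -11.9, 9]) cube([16.3, 8, 8]) → bbox [-4,-11.9,9] .. [12.3,-3.9,17]
B = sphere(r=1.9) → bbox [-1.9,-1.9,-1.9] .. [1.9,1.9,1.9]
lo = A.lo+B.lo = [-4-1.9, -11.9-1.9, 9-1.9] = [-5.900,-13.800,7.100]
hi = A.hi+B.hi = [12.3+1.9, -3.9+1.9, 17+1.9] = [14.200,-2.000,18.900]
diag = √(20.1²+11.8²+11.8²) = √682.49 = 26.125


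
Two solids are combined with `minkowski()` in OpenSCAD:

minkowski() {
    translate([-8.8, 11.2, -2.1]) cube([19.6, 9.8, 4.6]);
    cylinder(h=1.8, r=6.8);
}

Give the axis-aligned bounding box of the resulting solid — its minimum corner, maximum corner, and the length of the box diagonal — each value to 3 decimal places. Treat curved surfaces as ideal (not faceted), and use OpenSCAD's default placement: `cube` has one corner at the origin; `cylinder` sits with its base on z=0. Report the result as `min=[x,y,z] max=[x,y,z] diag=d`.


min=[-15.600,4.400,-2.100] max=[17.600,27.800,4.300] diag=41.119

A = translate([-8.8, 11.2, -2.1]) cube([19.6, 9.8, 4.6]) → bbox [-8.8,11.2,-2.1] .. [10.8,21,2.5]
B = cylinder(h=1.8, r=6.8) → bbox [-6.8,-6.8,0] .. [6.8,6.8,1.8]
lo = A.lo+B.lo = [-8.8-6.8, 11.2-6.8, -2.1+0] = [-15.600,4.400,-2.100]
hi = A.hi+B.hi = [10.8+6.8, 21+6.8, 2.5+1.8] = [17.600,27.800,4.300]
diag = √(33.2²+23.4²+6.4²) = √1690.76 = 41.119


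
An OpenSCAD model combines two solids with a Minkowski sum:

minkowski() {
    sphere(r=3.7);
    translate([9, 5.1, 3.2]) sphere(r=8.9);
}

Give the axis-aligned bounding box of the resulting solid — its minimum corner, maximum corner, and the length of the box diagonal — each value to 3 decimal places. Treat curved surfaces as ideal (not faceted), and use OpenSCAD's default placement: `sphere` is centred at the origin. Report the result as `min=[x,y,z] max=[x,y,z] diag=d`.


min=[-3.600,-7.500,-9.400] max=[21.600,17.700,15.800] diag=43.648

A = translate([9, 5.1, 3.2]) sphere(r=8.9) → bbox [0.1,-3.8,-5.7] .. [17.9,14,12.1]
B = sphere(r=3.7) → bbox [-3.7,-3.7,-3.7] .. [3.7,3.7,3.7]
lo = A.lo+B.lo = [0.1-3.7, -3.8-3.7, -5.7-3.7] = [-3.600,-7.500,-9.400]
hi = A.hi+B.hi = [17.9+3.7, 14+3.7, 12.1+3.7] = [21.600,17.700,15.800]
diag = √(25.2²+25.2²+25.2²) = √1905.12 = 43.648


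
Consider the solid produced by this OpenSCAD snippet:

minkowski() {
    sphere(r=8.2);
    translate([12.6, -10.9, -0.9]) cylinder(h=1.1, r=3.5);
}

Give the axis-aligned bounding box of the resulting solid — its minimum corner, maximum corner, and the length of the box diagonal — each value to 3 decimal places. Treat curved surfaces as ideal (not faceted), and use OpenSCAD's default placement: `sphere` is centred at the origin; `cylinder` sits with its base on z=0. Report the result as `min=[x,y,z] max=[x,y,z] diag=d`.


min=[0.900,-22.600,-9.100] max=[24.300,0.800,8.400] diag=37.435

A = translate([12.6, -10.9, -0.9]) cylinder(h=1.1, r=3.5) → bbox [9.1,-14.4,-0.9] .. [16.1,-7.4,0.2]
B = sphere(r=8.2) → bbox [-8.2,-8.2,-8.2] .. [8.2,8.2,8.2]
lo = A.lo+B.lo = [9.1-8.2, -14.4-8.2, -0.9-8.2] = [0.900,-22.600,-9.100]
hi = A.hi+B.hi = [16.1+8.2, -7.4+8.2, 0.2+8.2] = [24.300,0.800,8.400]
diag = √(23.4²+23.4²+17.5²) = √1401.37 = 37.435


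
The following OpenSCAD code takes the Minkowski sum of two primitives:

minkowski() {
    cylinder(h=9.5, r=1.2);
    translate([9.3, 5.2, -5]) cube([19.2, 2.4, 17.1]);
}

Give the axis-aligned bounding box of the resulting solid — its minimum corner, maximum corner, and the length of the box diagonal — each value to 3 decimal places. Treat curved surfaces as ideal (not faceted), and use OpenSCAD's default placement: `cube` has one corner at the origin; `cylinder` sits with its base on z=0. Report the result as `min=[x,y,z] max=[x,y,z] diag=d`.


min=[8.100,4.000,-5.000] max=[29.700,8.800,21.600] diag=34.600

A = translate([9.3, 5.2, -5]) cube([19.2, 2.4, 17.1]) → bbox [9.3,5.2,-5] .. [28.5,7.6,12.1]
B = cylinder(h=9.5, r=1.2) → bbox [-1.2,-1.2,0] .. [1.2,1.2,9.5]
lo = A.lo+B.lo = [9.3-1.2, 5.2-1.2, -5+0] = [8.100,4.000,-5.000]
hi = A.hi+B.hi = [28.5+1.2, 7.6+1.2, 12.1+9.5] = [29.700,8.800,21.600]
diag = √(21.6²+4.8²+26.6²) = √1197.16 = 34.600


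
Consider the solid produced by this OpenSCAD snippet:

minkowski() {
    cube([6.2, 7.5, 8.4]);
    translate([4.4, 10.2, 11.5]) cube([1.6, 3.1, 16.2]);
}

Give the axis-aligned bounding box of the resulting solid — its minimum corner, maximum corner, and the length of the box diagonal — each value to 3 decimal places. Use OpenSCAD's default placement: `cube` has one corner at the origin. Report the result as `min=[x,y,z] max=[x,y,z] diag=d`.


min=[4.400,10.200,11.500] max=[12.200,20.800,36.100] diag=27.899

A = translate([4.4, 10.2, 11.5]) cube([1.6, 3.1, 16.2]) → bbox [4.4,10.2,11.5] .. [6,13.3,27.7]
B = cube([6.2, 7.5, 8.4]) → bbox [0,0,0] .. [6.2,7.5,8.4]
lo = A.lo+B.lo = [4.4+0, 10.2+0, 11.5+0] = [4.400,10.200,11.500]
hi = A.hi+B.hi = [6+6.2, 13.3+7.5, 27.7+8.4] = [12.200,20.800,36.100]
diag = √(7.8²+10.6²+24.6²) = √778.36 = 27.899


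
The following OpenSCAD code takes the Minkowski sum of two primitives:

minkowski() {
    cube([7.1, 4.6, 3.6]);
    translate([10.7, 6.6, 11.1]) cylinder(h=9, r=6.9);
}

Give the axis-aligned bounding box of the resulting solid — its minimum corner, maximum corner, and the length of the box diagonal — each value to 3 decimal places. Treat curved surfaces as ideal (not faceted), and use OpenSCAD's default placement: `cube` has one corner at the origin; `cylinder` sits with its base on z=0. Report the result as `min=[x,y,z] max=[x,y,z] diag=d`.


min=[3.800,-0.300,11.100] max=[24.700,18.100,23.700] diag=30.564

A = translate([10.7, 6.6, 11.1]) cylinder(h=9, r=6.9) → bbox [3.8,-0.3,11.1] .. [17.6,13.5,20.1]
B = cube([7.1, 4.6, 3.6]) → bbox [0,0,0] .. [7.1,4.6,3.6]
lo = A.lo+B.lo = [3.8+0, -0.3+0, 11.1+0] = [3.800,-0.300,11.100]
hi = A.hi+B.hi = [17.6+7.1, 13.5+4.6, 20.1+3.6] = [24.700,18.100,23.700]
diag = √(20.9²+18.4²+12.6²) = √934.13 = 30.564


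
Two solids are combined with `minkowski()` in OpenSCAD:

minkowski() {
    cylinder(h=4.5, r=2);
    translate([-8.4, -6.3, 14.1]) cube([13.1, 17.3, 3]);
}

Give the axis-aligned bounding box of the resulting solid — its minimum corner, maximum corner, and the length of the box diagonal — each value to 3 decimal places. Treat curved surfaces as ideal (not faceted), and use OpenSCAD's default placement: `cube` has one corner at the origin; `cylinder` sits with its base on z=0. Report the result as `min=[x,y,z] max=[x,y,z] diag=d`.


min=[-10.400,-8.300,14.100] max=[6.700,13.000,21.600] diag=28.326

A = translate([-8.4, -6.3, 14.1]) cube([13.1, 17.3, 3]) → bbox [-8.4,-6.3,14.1] .. [4.7,11,17.1]
B = cylinder(h=4.5, r=2) → bbox [-2,-2,0] .. [2,2,4.5]
lo = A.lo+B.lo = [-8.4-2, -6.3-2, 14.1+0] = [-10.400,-8.300,14.100]
hi = A.hi+B.hi = [4.7+2, 11+2, 17.1+4.5] = [6.700,13.000,21.600]
diag = √(17.1²+21.3²+7.5²) = √802.35 = 28.326
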